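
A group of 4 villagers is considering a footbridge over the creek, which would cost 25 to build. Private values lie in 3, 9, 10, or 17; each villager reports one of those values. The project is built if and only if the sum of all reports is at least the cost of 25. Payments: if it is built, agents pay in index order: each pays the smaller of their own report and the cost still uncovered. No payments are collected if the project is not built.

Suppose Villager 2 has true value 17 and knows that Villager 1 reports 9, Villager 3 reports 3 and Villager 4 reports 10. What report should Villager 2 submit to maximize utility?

Report 3: project built, pays 3, utility 17 - 3 = 14.
Report 9: project built, pays 9, utility 17 - 9 = 8.
Report 10: project built, pays 10, utility 17 - 10 = 7.
Report 17: project built, pays 16, utility 17 - 16 = 1.
The best choice is 3 with utility 14.

3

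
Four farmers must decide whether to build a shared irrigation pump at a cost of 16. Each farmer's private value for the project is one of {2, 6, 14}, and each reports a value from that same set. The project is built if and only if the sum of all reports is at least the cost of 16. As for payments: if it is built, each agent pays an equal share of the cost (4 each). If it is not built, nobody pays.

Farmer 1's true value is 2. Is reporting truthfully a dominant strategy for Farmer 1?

Check each profile of the others' reports and compare truth against every alternative report.
Others report (2, 2, 6): truth gives 0, best alternative gives -2.
Others report (2, 6, 2): truth gives 0, best alternative gives -2.
Others report (6, 2, 2): truth gives 0, best alternative gives -2.
Others report (2, 2, 14): truth gives -2, best alternative gives -2.
Others report (2, 6, 6): truth gives -2, best alternative gives -2.
Others report (2, 6, 14): truth gives -2, best alternative gives -2.
(Remaining 21 profiles checked similarly; truth is weakly best in each.)
In every case the truthful report is at least as good as any alternative, so it is a dominant strategy.

Yes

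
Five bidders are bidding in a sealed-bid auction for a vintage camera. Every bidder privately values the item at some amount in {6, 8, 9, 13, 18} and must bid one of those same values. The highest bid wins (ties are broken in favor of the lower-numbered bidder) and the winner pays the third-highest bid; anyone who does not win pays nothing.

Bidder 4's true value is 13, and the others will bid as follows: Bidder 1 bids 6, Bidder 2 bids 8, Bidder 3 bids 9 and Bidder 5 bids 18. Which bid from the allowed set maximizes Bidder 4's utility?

Bid 6: loses, pays 0, utility 0.
Bid 8: loses, pays 0, utility 0.
Bid 9: loses, pays 0, utility 0.
Bid 13: loses, pays 0, utility 0.
Bid 18: wins, pays 9, utility 13 - 9 = 4.
The best choice is 18 with utility 4.

18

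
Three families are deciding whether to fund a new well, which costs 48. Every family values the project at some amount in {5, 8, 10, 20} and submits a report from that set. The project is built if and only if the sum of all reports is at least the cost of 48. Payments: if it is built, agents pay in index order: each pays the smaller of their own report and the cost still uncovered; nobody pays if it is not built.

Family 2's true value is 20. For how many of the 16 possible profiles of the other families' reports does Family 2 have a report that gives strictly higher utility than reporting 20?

Others report (20, 20): truth gives 0; report 8 gives 12 > 0. Violating.
Others report (5, 5): truth gives 0; no alternative beats it.
Others report (5, 8): truth gives 0; no alternative beats it.
(Checking all 16 profiles: 1 has a profitable deviation, 15 do not.)

1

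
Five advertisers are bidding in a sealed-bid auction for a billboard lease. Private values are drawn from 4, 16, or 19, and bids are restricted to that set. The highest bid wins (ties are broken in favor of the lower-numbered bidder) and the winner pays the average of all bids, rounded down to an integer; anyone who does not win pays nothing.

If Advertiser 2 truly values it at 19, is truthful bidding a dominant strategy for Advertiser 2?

No

Consider the case where Advertiser 1 bids 4, Advertiser 3 bids 4, Advertiser 4 bids 4 and Advertiser 5 bids 4.
Truthful bid 19: wins, pays 7, utility 19 - 7 = 12.
Bid 16 instead: wins, pays 6, utility 19 - 6 = 13.
Since 13 > 12, bidding 16 is strictly better here, so truthful bidding is not dominant.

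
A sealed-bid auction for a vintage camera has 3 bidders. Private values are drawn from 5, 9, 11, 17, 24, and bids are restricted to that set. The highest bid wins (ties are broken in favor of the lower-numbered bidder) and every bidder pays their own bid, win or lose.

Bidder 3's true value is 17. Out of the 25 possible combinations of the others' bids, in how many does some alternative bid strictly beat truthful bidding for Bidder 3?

Others bid (5, 5): truth gives 0; bid 9 gives 8 > 0. Violating.
Others bid (5, 9): truth gives 0; bid 11 gives 6 > 0. Violating.
Others bid (5, 17): truth gives -17; bid 5 gives -5 > -17. Violating.
Others bid (5, 24): truth gives -17; bid 5 gives -5 > -17. Violating.
Others bid (5, 11): truth gives 0; no alternative beats it.
Others bid (9, 11): truth gives 0; no alternative beats it.
(Checking all 25 profiles: 20 have a profitable deviation, 5 do not.)

20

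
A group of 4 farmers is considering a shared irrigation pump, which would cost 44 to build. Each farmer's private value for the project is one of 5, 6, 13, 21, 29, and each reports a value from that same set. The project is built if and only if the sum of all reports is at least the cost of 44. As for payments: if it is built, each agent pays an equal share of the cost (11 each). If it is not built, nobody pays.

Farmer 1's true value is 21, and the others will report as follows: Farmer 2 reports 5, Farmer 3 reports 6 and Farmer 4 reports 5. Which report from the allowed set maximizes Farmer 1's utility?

Report 5: project not built, utility 0.
Report 6: project not built, utility 0.
Report 13: project not built, utility 0.
Report 21: project not built, utility 0.
Report 29: project built, pays 11, utility 21 - 11 = 10.
The best choice is 29 with utility 10.

29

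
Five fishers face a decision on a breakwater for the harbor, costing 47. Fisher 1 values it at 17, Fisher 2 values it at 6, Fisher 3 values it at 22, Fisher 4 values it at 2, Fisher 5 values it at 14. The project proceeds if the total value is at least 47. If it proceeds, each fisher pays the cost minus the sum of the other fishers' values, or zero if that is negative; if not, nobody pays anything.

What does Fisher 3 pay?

Total value 61 ≥ cost 47, so the project is built.
The other fishers' values sum to 39.
Cost minus that sum is 47 - 39 = 8.

8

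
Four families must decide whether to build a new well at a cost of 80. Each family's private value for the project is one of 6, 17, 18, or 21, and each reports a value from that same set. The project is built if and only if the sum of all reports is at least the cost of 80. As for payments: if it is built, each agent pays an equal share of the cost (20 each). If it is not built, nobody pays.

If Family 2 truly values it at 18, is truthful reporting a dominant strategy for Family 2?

Consider the case where Family 1 reports 21, Family 3 reports 21 and Family 4 reports 21.
Truthful report 18: project built, pays 20, utility 18 - 20 = -2.
Report 6 instead: project not built, utility 0.
Since 0 > -2, reporting 6 is strictly better here, so truthful reporting is not dominant.

No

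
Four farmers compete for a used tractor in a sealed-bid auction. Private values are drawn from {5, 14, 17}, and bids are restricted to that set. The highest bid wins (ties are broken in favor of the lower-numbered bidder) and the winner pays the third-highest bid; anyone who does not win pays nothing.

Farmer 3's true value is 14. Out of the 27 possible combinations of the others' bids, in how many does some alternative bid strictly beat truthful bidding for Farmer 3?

3

Others bid (5, 5, 17): truth gives 0; bid 17 gives 9 > 0. Violating.
Others bid (5, 14, 5): truth gives 0; bid 17 gives 9 > 0. Violating.
Others bid (14, 5, 5): truth gives 0; bid 17 gives 9 > 0. Violating.
Others bid (5, 5, 5): truth gives 9; no alternative beats it.
Others bid (5, 5, 14): truth gives 9; no alternative beats it.
(Checking all 27 profiles: 3 have a profitable deviation, 24 do not.)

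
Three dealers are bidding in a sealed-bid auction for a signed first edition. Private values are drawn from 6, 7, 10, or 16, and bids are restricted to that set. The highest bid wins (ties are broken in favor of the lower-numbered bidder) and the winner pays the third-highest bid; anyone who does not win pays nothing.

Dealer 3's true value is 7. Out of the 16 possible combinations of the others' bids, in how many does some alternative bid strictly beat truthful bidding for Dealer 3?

4

Others bid (6, 7): truth gives 0; bid 10 gives 1 > 0. Violating.
Others bid (6, 10): truth gives 0; bid 16 gives 1 > 0. Violating.
Others bid (7, 6): truth gives 0; bid 10 gives 1 > 0. Violating.
Others bid (10, 6): truth gives 0; bid 16 gives 1 > 0. Violating.
Others bid (6, 6): truth gives 1; no alternative beats it.
Others bid (6, 16): truth gives 0; no alternative beats it.
(Checking all 16 profiles: 4 have a profitable deviation, 12 do not.)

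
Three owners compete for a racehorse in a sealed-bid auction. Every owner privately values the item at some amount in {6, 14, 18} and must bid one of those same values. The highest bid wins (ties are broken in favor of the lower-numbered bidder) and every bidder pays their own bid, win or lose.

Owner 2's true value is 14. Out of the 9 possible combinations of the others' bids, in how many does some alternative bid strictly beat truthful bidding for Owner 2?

Others bid (6, 18): truth gives -14; bid 18 gives -4 > -14. Violating.
Others bid (14, 6): truth gives -14; bid 18 gives -4 > -14. Violating.
Others bid (14, 14): truth gives -14; bid 18 gives -4 > -14. Violating.
Others bid (14, 18): truth gives -14; bid 18 gives -4 > -14. Violating.
Others bid (6, 6): truth gives 0; no alternative beats it.
Others bid (6, 14): truth gives 0; no alternative beats it.
(Checking all 9 profiles: 7 have a profitable deviation, 2 do not.)

7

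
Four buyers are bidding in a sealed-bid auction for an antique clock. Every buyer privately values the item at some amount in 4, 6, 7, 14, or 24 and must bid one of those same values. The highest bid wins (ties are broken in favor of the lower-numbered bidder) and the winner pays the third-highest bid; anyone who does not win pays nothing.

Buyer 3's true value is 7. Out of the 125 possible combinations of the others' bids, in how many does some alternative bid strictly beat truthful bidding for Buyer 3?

24

Others bid (4, 4, 14): truth gives 0; bid 14 gives 3 > 0. Violating.
Others bid (4, 4, 24): truth gives 0; bid 24 gives 3 > 0. Violating.
Others bid (4, 6, 14): truth gives 0; bid 14 gives 1 > 0. Violating.
Others bid (4, 6, 24): truth gives 0; bid 24 gives 1 > 0. Violating.
Others bid (4, 4, 4): truth gives 3; no alternative beats it.
Others bid (4, 4, 6): truth gives 3; no alternative beats it.
(Checking all 125 profiles: 24 have a profitable deviation, 101 do not.)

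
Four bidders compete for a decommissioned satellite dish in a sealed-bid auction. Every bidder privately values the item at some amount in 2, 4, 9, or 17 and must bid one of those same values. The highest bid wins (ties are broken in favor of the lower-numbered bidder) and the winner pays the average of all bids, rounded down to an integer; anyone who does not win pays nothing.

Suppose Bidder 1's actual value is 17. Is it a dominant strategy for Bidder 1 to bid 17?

No

Consider the case where Bidder 2 bids 2, Bidder 3 bids 2 and Bidder 4 bids 2.
Truthful bid 17: wins, pays 5, utility 17 - 5 = 12.
Bid 2 instead: wins, pays 2, utility 17 - 2 = 15.
Since 15 > 12, bidding 2 is strictly better here, so truthful bidding is not dominant.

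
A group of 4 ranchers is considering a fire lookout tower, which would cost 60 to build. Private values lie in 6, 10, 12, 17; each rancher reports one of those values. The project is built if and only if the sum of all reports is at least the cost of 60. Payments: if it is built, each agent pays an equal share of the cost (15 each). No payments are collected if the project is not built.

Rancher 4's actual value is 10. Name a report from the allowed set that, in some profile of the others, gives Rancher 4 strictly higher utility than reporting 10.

Suppose Rancher 1 reports 17, Rancher 2 reports 17 and Rancher 3 reports 17.
Report 10: project built, pays 15, utility 10 - 15 = -5.
Report 6: project not built, utility 0.
So reporting 6 beats truth here (0 > -5).

6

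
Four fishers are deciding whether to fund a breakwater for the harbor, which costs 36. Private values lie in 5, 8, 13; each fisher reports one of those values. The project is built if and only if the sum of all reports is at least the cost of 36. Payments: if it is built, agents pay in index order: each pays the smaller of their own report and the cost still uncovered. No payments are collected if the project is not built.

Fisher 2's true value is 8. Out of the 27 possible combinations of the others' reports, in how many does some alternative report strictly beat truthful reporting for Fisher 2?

Others report (5, 13, 13): truth gives 0; report 5 gives 3 > 0. Violating.
Others report (8, 13, 13): truth gives 0; report 5 gives 3 > 0. Violating.
Others report (13, 5, 13): truth gives 0; report 5 gives 3 > 0. Violating.
Others report (13, 8, 13): truth gives 0; report 5 gives 3 > 0. Violating.
Others report (5, 5, 5): truth gives 0; no alternative beats it.
Others report (5, 5, 8): truth gives 0; no alternative beats it.
(Checking all 27 profiles: 7 have a profitable deviation, 20 do not.)

7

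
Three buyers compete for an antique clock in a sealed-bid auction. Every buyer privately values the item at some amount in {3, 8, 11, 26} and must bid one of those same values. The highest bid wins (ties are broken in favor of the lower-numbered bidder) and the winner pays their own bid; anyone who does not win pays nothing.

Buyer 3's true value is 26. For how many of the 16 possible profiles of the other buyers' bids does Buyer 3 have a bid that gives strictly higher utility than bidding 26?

Others bid (3, 3): truth gives 0; bid 8 gives 18 > 0. Violating.
Others bid (3, 8): truth gives 0; bid 11 gives 15 > 0. Violating.
Others bid (8, 3): truth gives 0; bid 11 gives 15 > 0. Violating.
Others bid (8, 8): truth gives 0; bid 11 gives 15 > 0. Violating.
Others bid (3, 11): truth gives 0; no alternative beats it.
Others bid (3, 26): truth gives 0; no alternative beats it.
(Checking all 16 profiles: 4 have a profitable deviation, 12 do not.)

4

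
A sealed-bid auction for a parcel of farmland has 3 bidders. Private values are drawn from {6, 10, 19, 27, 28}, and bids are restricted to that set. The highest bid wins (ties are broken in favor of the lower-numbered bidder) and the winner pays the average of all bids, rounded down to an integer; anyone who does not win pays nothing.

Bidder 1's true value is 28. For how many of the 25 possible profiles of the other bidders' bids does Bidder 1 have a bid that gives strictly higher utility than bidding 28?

9

Others bid (6, 6): truth gives 15; bid 6 gives 22 > 15. Violating.
Others bid (6, 10): truth gives 14; bid 10 gives 20 > 14. Violating.
Others bid (6, 19): truth gives 11; bid 19 gives 14 > 11. Violating.
Others bid (10, 6): truth gives 14; bid 10 gives 20 > 14. Violating.
Others bid (6, 27): truth gives 8; no alternative beats it.
Others bid (6, 28): truth gives 8; no alternative beats it.
(Checking all 25 profiles: 9 have a profitable deviation, 16 do not.)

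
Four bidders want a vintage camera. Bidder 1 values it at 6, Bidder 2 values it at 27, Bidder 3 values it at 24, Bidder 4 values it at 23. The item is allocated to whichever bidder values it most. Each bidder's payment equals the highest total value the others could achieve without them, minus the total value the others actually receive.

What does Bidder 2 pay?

24

Bidder 2 has the highest value and receives the item.
Without Bidder 2, the item would go to the next-highest value, 24, so the others could achieve 24.
With Bidder 2 present and winning, the others receive nothing, so their total is 0.
Payment = 24 - 0 = 24.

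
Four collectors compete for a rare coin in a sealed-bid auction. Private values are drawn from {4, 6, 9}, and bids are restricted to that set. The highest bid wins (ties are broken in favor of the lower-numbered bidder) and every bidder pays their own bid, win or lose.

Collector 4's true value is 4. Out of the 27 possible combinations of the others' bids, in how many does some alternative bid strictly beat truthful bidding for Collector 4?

Others bid (4, 4, 4): truth gives -4; bid 6 gives -2 > -4. Violating.
Others bid (4, 4, 6): truth gives -4; no alternative beats it.
Others bid (4, 4, 9): truth gives -4; no alternative beats it.
(Checking all 27 profiles: 1 has a profitable deviation, 26 do not.)

1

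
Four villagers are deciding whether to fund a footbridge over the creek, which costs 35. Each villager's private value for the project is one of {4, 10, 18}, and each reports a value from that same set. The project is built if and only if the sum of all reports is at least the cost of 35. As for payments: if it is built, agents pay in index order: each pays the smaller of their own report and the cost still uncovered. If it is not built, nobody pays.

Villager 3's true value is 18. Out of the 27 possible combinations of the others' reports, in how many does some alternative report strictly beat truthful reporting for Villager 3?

17

Others report (4, 4, 18): truth gives 0; report 10 gives 8 > 0. Violating.
Others report (4, 10, 18): truth gives 0; report 4 gives 14 > 0. Violating.
Others report (4, 18, 4): truth gives 5; report 10 gives 8 > 5. Violating.
Others report (4, 18, 10): truth gives 5; report 4 gives 14 > 5. Violating.
Others report (4, 4, 4): truth gives 0; no alternative beats it.
Others report (4, 4, 10): truth gives 0; no alternative beats it.
(Checking all 27 profiles: 17 have a profitable deviation, 10 do not.)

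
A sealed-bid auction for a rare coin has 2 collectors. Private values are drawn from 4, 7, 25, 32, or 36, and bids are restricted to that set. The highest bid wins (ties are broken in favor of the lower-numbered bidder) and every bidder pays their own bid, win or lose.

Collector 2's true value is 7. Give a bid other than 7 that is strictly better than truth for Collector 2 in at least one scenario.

Suppose Collector 1 bids 7.
Bid 7: loses but pays 7, utility -7.
Bid 4: loses but pays 4, utility -4.
So bidding 4 beats truth here (-4 > -7).

4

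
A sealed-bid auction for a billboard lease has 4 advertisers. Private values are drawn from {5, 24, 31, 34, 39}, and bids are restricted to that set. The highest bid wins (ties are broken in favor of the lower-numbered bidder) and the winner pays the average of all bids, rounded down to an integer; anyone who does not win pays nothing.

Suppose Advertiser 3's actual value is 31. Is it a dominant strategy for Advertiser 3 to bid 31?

Consider the case where Advertiser 1 bids 5, Advertiser 2 bids 5 and Advertiser 4 bids 5.
Truthful bid 31: wins, pays 11, utility 31 - 11 = 20.
Bid 24 instead: wins, pays 9, utility 31 - 9 = 22.
Since 22 > 20, bidding 24 is strictly better here, so truthful bidding is not dominant.

No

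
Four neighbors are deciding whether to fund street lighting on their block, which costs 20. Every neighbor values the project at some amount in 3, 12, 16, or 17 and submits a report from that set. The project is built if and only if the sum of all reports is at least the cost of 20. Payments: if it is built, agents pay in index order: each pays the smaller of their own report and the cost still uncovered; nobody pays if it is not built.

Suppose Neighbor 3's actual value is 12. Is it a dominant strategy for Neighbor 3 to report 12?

Consider the case where Neighbor 1 reports 3, Neighbor 2 reports 3 and Neighbor 4 reports 12.
Truthful report 12: project built, pays 12, utility 12 - 12 = 0.
Report 3 instead: project built, pays 3, utility 12 - 3 = 9.
Since 9 > 0, reporting 3 is strictly better here, so truthful reporting is not dominant.

No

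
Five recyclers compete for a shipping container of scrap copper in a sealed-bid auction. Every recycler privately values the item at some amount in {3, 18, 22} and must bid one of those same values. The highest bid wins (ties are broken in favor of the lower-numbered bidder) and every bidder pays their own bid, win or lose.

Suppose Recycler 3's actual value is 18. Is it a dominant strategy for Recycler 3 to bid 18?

No

Consider the case where Recycler 1 bids 3, Recycler 2 bids 3, Recycler 4 bids 3 and Recycler 5 bids 22.
Truthful bid 18: loses but pays 18, utility -18.
Bid 3 instead: loses but pays 3, utility -3.
Since -3 > -18, bidding 3 is strictly better here, so truthful bidding is not dominant.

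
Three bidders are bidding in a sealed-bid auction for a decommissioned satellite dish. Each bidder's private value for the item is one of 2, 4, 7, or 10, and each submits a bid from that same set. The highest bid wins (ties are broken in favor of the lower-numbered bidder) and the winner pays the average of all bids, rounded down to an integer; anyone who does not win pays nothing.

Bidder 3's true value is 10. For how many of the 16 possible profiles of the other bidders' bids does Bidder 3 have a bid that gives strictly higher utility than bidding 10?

Others bid (2, 2): truth gives 6; bid 4 gives 8 > 6. Violating.
Others bid (2, 4): truth gives 5; bid 7 gives 6 > 5. Violating.
Others bid (4, 2): truth gives 5; bid 7 gives 6 > 5. Violating.
Others bid (4, 4): truth gives 4; bid 7 gives 5 > 4. Violating.
Others bid (2, 7): truth gives 4; no alternative beats it.
Others bid (2, 10): truth gives 0; no alternative beats it.
(Checking all 16 profiles: 4 have a profitable deviation, 12 do not.)

4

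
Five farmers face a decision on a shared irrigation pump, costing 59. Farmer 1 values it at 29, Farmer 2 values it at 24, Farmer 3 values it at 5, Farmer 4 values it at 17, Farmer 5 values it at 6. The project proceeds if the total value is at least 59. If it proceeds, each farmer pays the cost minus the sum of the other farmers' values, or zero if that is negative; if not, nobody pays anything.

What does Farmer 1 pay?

Total value 81 ≥ cost 59, so the project is built.
The other farmers' values sum to 52.
Cost minus that sum is 59 - 52 = 7.

7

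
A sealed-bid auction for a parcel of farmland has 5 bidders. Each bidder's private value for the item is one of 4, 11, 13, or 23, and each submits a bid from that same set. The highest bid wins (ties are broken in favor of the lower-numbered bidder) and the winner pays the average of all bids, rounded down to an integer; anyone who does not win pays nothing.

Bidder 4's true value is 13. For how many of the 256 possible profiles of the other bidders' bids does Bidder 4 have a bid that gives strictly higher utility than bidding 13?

41

Others bid (4, 4, 4, 11): truth gives 6; bid 11 gives 7 > 6. Violating.
Others bid (4, 4, 4, 23): truth gives 0; bid 23 gives 2 > 0. Violating.
Others bid (4, 4, 13, 4): truth gives 0; bid 23 gives 4 > 0. Violating.
Others bid (4, 4, 13, 11): truth gives 0; bid 23 gives 2 > 0. Violating.
Others bid (4, 4, 4, 4): truth gives 8; no alternative beats it.
Others bid (4, 4, 4, 13): truth gives 6; no alternative beats it.
(Checking all 256 profiles: 41 have a profitable deviation, 215 do not.)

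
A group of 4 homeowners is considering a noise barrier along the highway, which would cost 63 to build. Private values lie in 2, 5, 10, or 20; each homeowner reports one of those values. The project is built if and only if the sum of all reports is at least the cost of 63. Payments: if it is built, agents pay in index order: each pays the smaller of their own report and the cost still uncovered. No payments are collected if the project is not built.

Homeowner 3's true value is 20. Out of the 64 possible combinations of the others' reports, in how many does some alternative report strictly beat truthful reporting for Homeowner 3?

Others report (20, 20, 20): truth gives 0; report 5 gives 15 > 0. Violating.
Others report (2, 2, 2): truth gives 0; no alternative beats it.
Others report (2, 2, 5): truth gives 0; no alternative beats it.
(Checking all 64 profiles: 1 has a profitable deviation, 63 do not.)

1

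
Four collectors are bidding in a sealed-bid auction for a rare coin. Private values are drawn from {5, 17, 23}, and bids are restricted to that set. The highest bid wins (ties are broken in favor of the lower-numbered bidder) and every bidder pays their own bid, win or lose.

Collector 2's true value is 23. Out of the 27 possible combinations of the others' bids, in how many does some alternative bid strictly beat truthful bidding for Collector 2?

Others bid (5, 5, 5): truth gives 0; bid 17 gives 6 > 0. Violating.
Others bid (5, 5, 17): truth gives 0; bid 17 gives 6 > 0. Violating.
Others bid (5, 17, 5): truth gives 0; bid 17 gives 6 > 0. Violating.
Others bid (5, 17, 17): truth gives 0; bid 17 gives 6 > 0. Violating.
Others bid (5, 5, 23): truth gives 0; no alternative beats it.
Others bid (5, 17, 23): truth gives 0; no alternative beats it.
(Checking all 27 profiles: 13 have a profitable deviation, 14 do not.)

13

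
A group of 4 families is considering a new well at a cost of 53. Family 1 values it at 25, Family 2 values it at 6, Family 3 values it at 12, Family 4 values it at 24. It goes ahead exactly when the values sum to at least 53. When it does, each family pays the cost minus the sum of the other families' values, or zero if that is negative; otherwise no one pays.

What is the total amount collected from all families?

Total value 67 ≥ cost 53, so it is built.
Family 1: others sum to 42; max(0, 53 - 42) = 11.
Family 2: others sum to 61; max(0, 53 - 61) = 0.
Family 3: others sum to 55; max(0, 53 - 55) = 0.
Family 4: others sum to 43; max(0, 53 - 43) = 10.
Total collected = 11 + 0 + 0 + 10 = 21.

21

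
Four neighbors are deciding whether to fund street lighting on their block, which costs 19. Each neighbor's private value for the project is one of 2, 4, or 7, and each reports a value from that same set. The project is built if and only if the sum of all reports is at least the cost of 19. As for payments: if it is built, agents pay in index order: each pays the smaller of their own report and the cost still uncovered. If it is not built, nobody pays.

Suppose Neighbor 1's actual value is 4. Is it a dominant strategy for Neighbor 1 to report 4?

Consider the case where Neighbor 2 reports 4, Neighbor 3 reports 7 and Neighbor 4 reports 7.
Truthful report 4: project built, pays 4, utility 4 - 4 = 0.
Report 2 instead: project built, pays 2, utility 4 - 2 = 2.
Since 2 > 0, reporting 2 is strictly better here, so truthful reporting is not dominant.

No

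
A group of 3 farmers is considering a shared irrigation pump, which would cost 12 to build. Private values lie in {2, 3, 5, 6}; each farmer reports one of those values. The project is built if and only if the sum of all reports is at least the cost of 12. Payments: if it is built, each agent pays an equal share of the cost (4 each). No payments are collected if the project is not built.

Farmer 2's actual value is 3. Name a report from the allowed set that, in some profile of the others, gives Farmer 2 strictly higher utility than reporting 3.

2

Suppose Farmer 1 reports 3 and Farmer 3 reports 6.
Report 3: project built, pays 4, utility 3 - 4 = -1.
Report 2: project not built, utility 0.
So reporting 2 beats truth here (0 > -1).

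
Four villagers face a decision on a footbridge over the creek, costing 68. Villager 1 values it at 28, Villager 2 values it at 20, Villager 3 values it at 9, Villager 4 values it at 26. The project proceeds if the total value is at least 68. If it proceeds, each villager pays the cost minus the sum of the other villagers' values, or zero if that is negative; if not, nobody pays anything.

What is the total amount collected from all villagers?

29

Total value 83 ≥ cost 68, so it is built.
Villager 1: others sum to 55; max(0, 68 - 55) = 13.
Villager 2: others sum to 63; max(0, 68 - 63) = 5.
Villager 3: others sum to 74; max(0, 68 - 74) = 0.
Villager 4: others sum to 57; max(0, 68 - 57) = 11.
Total collected = 13 + 5 + 0 + 11 = 29.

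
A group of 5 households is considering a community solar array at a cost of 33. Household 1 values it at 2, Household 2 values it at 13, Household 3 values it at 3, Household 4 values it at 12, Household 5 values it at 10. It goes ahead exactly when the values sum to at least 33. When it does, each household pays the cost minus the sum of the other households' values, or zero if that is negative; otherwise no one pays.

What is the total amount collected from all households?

14

Total value 40 ≥ cost 33, so it is built.
Household 1: others sum to 38; max(0, 33 - 38) = 0.
Household 2: others sum to 27; max(0, 33 - 27) = 6.
Household 3: others sum to 37; max(0, 33 - 37) = 0.
Household 4: others sum to 28; max(0, 33 - 28) = 5.
Household 5: others sum to 30; max(0, 33 - 30) = 3.
Total collected = 0 + 6 + 0 + 5 + 3 = 14.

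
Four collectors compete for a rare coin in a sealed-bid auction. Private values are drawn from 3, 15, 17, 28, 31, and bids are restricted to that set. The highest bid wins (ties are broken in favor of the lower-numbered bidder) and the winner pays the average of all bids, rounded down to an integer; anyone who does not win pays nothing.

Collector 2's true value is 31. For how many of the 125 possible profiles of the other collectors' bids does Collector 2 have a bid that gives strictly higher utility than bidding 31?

40

Others bid (3, 3, 3): truth gives 21; bid 15 gives 25 > 21. Violating.
Others bid (3, 3, 15): truth gives 18; bid 15 gives 22 > 18. Violating.
Others bid (3, 3, 17): truth gives 18; bid 17 gives 21 > 18. Violating.
Others bid (3, 3, 28): truth gives 15; bid 28 gives 16 > 15. Violating.
Others bid (3, 3, 31): truth gives 14; no alternative beats it.
Others bid (3, 15, 31): truth gives 11; no alternative beats it.
(Checking all 125 profiles: 40 have a profitable deviation, 85 do not.)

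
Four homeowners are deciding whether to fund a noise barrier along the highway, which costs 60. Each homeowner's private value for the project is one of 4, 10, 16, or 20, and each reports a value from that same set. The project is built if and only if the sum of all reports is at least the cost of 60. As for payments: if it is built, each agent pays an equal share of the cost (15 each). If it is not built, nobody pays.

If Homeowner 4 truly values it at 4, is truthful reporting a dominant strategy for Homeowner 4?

Yes

Check each profile of the others' reports and compare truth against every alternative report.
Others report (10, 20, 20): truth gives 0, best alternative gives -11.
Others report (16, 16, 20): truth gives 0, best alternative gives -11.
Others report (16, 20, 16): truth gives 0, best alternative gives -11.
Others report (20, 10, 20): truth gives 0, best alternative gives -11.
Others report (20, 16, 16): truth gives 0, best alternative gives -11.
Others report (20, 20, 10): truth gives 0, best alternative gives -11.
(Remaining 58 profiles checked similarly; truth is weakly best in each.)
In every case the truthful report is at least as good as any alternative, so it is a dominant strategy.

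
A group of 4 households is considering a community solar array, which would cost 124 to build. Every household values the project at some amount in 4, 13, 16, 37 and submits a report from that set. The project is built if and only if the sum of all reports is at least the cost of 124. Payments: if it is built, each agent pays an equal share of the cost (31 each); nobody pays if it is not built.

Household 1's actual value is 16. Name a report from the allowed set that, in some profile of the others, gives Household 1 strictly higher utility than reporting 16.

4

Suppose Household 2 reports 37, Household 3 reports 37 and Household 4 reports 37.
Report 16: project built, pays 31, utility 16 - 31 = -15.
Report 4: project not built, utility 0.
So reporting 4 beats truth here (0 > -15).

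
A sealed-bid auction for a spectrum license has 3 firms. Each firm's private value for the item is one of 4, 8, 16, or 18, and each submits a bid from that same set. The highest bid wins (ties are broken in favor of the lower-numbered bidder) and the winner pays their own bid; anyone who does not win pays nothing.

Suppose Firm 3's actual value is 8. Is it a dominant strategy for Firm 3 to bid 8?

Yes

Check each profile of the others' bids and compare truth against every alternative bid.
Others bid (4, 4): truth gives 0, best alternative gives 0.
Others bid (4, 8): truth gives 0, best alternative gives 0.
Others bid (4, 16): truth gives 0, best alternative gives 0.
Others bid (4, 18): truth gives 0, best alternative gives 0.
Others bid (8, 4): truth gives 0, best alternative gives 0.
Others bid (8, 8): truth gives 0, best alternative gives 0.
(Remaining 10 profiles checked similarly; truth is weakly best in each.)
In every case the truthful bid is at least as good as any alternative, so it is a dominant strategy.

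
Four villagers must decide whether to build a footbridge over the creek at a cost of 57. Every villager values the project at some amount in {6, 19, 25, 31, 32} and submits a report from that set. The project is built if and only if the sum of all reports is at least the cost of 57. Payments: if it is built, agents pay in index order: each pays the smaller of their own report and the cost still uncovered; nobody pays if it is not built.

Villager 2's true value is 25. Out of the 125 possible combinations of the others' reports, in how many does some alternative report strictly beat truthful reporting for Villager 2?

118

Others report (6, 6, 31): truth gives 0; report 19 gives 6 > 0. Violating.
Others report (6, 6, 32): truth gives 0; report 19 gives 6 > 0. Violating.
Others report (6, 19, 19): truth gives 0; report 19 gives 6 > 0. Violating.
Others report (6, 19, 25): truth gives 0; report 19 gives 6 > 0. Violating.
Others report (6, 6, 6): truth gives 0; no alternative beats it.
Others report (6, 6, 19): truth gives 0; no alternative beats it.
(Checking all 125 profiles: 118 have a profitable deviation, 7 do not.)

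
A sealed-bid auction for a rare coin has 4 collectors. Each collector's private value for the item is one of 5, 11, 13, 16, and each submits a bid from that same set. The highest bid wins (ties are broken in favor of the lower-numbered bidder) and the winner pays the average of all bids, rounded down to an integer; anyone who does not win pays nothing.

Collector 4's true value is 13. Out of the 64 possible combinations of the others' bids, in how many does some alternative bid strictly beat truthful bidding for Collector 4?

Others bid (5, 5, 5): truth gives 6; bid 11 gives 7 > 6. Violating.
Others bid (5, 5, 13): truth gives 0; bid 16 gives 4 > 0. Violating.
Others bid (5, 11, 13): truth gives 0; bid 16 gives 2 > 0. Violating.
Others bid (5, 13, 5): truth gives 0; bid 16 gives 4 > 0. Violating.
Others bid (5, 5, 11): truth gives 5; no alternative beats it.
Others bid (5, 5, 16): truth gives 0; no alternative beats it.
(Checking all 64 profiles: 16 have a profitable deviation, 48 do not.)

16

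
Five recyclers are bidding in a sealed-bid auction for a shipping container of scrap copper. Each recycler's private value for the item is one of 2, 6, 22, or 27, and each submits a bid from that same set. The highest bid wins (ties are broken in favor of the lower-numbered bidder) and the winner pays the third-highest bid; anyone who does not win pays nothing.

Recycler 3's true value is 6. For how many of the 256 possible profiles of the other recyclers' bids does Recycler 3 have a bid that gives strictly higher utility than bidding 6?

8

Others bid (2, 2, 2, 22): truth gives 0; bid 22 gives 4 > 0. Violating.
Others bid (2, 2, 2, 27): truth gives 0; bid 27 gives 4 > 0. Violating.
Others bid (2, 2, 22, 2): truth gives 0; bid 22 gives 4 > 0. Violating.
Others bid (2, 2, 27, 2): truth gives 0; bid 27 gives 4 > 0. Violating.
Others bid (2, 2, 2, 2): truth gives 4; no alternative beats it.
Others bid (2, 2, 2, 6): truth gives 4; no alternative beats it.
(Checking all 256 profiles: 8 have a profitable deviation, 248 do not.)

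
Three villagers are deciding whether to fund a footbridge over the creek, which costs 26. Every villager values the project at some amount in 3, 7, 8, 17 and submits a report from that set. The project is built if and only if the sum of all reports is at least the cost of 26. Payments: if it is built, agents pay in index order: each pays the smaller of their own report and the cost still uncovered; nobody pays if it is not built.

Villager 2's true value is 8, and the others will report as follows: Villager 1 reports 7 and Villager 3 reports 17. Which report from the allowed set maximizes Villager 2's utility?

Report 3: project built, pays 3, utility 8 - 3 = 5.
Report 7: project built, pays 7, utility 8 - 7 = 1.
Report 8: project built, pays 8, utility 8 - 8 = 0.
Report 17: project built, pays 17, utility 8 - 17 = -9.
The best choice is 3 with utility 5.

3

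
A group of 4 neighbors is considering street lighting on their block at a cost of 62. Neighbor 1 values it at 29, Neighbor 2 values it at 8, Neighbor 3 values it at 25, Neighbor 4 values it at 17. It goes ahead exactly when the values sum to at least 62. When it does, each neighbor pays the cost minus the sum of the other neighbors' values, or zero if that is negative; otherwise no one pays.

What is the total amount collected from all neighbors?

Total value 79 ≥ cost 62, so it is built.
Neighbor 1: others sum to 50; max(0, 62 - 50) = 12.
Neighbor 2: others sum to 71; max(0, 62 - 71) = 0.
Neighbor 3: others sum to 54; max(0, 62 - 54) = 8.
Neighbor 4: others sum to 62; max(0, 62 - 62) = 0.
Total collected = 12 + 0 + 8 + 0 = 20.

20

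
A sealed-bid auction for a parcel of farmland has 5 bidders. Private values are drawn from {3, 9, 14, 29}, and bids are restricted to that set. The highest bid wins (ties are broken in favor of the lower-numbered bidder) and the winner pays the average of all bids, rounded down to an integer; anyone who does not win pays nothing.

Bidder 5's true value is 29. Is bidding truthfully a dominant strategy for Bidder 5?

No

Consider the case where Bidder 1 bids 3, Bidder 2 bids 3, Bidder 3 bids 3 and Bidder 4 bids 3.
Truthful bid 29: wins, pays 8, utility 29 - 8 = 21.
Bid 9 instead: wins, pays 4, utility 29 - 4 = 25.
Since 25 > 21, bidding 9 is strictly better here, so truthful bidding is not dominant.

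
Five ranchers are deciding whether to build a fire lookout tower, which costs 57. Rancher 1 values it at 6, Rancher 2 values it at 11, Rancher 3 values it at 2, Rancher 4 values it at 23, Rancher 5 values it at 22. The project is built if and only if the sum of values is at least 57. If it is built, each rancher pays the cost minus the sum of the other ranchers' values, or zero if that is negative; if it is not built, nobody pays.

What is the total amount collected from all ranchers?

35

Total value 64 ≥ cost 57, so it is built.
Rancher 1: others sum to 58; max(0, 57 - 58) = 0.
Rancher 2: others sum to 53; max(0, 57 - 53) = 4.
Rancher 3: others sum to 62; max(0, 57 - 62) = 0.
Rancher 4: others sum to 41; max(0, 57 - 41) = 16.
Rancher 5: others sum to 42; max(0, 57 - 42) = 15.
Total collected = 0 + 4 + 0 + 16 + 15 = 35.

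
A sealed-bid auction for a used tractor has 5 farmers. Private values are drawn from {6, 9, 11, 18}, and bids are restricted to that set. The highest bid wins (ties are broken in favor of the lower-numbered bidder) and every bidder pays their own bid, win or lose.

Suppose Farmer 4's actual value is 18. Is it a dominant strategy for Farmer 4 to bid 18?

Consider the case where Farmer 1 bids 6, Farmer 2 bids 6, Farmer 3 bids 6 and Farmer 5 bids 6.
Truthful bid 18: wins, pays 18, utility 18 - 18 = 0.
Bid 9 instead: wins, pays 9, utility 18 - 9 = 9.
Since 9 > 0, bidding 9 is strictly better here, so truthful bidding is not dominant.

No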